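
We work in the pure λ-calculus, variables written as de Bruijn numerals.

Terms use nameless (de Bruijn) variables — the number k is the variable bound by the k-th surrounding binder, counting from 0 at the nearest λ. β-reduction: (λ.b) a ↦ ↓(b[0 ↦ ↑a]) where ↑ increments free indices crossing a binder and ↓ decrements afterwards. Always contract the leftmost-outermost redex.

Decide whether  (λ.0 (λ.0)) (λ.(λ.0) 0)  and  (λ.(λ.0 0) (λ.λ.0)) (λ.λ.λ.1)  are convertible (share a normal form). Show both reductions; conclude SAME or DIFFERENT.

Answer: SAME — A ⇓ λ.0, B ⇓ λ.0

Reduction:
Term A:
  start: (λ.0 (λ.0)) (λ.(λ.0) 0)
  [1] (λ.(λ.0) 0) (λ.0)
  [2] (λ.0) (λ.0)
  [3] λ.0

Term B:
  start: (λ.(λ.0 0) (λ.λ.0)) (λ.λ.λ.1)
  [1] (λ.0 0) (λ.λ.0)
  [2] (λ.λ.0) (λ.λ.0)
  [3] λ.0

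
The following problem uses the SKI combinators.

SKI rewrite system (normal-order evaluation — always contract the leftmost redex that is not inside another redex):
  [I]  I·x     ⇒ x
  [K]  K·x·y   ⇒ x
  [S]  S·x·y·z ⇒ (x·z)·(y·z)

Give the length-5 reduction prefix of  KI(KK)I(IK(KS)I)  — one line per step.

Answer: after 5 steps: KS

Derivation:
  start: KI(KK)I(IK(KS)I)
  step 1: II(IK(KS)I)
  step 2: I(IK(KS)I)
  step 3: IK(KS)I
  step 4: K(KS)I
  step 5: KS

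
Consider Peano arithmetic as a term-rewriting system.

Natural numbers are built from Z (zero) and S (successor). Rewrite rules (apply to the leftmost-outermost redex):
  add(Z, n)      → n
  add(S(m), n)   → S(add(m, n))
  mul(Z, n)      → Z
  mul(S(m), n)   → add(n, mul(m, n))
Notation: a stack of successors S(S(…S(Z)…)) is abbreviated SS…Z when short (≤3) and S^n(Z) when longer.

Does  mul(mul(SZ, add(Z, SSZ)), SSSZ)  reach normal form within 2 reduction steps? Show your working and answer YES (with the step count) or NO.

Answer: NO — after 2 steps the term is mul(add(SSZ, mul(Z, add(Z, SSZ))), SSSZ), not yet normal

Working:
  start: mul(mul(SZ, add(Z, SSZ)), SSSZ)
  step 1: mul(add(add(Z, SSZ), mul(Z, add(Z, SSZ))), SSSZ)
  step 2: mul(add(SSZ, mul(Z, add(Z, SSZ))), SSSZ)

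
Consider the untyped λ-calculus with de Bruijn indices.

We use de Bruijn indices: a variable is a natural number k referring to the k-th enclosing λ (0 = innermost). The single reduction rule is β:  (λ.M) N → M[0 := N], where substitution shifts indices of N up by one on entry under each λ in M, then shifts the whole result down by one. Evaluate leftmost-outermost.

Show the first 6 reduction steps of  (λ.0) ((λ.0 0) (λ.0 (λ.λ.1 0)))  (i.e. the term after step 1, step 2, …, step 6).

Answer: after 6 steps: λ.λ.1 0

Derivation:
  start: (λ.0) ((λ.0 0) (λ.0 (λ.λ.1 0)))
  [1] (λ.0 0) (λ.0 (λ.λ.1 0))
  [2] (λ.0 (λ.λ.1 0)) (λ.0 (λ.λ.1 0))
  [3] (λ.0 (λ.λ.1 0)) (λ.λ.1 0)
  [4] (λ.λ.1 0) (λ.λ.1 0)
  [5] λ.(λ.λ.1 0) 0
  [6] λ.λ.1 0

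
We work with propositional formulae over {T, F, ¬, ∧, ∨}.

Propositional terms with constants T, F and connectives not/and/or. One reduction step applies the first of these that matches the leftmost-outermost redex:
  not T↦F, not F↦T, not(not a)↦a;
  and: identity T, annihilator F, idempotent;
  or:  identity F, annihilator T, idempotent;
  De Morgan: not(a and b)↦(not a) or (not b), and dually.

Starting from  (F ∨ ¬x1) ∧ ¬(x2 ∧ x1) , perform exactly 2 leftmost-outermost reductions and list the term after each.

  start: (F ∨ ¬x1) ∧ ¬(x2 ∧ x1)
  →1  ¬x1 ∧ ¬(x2 ∧ x1)
  →2  ¬x1 ∧ (¬x2 ∨ ¬x1)

Answer: after 2 steps: ¬x1 ∧ (¬x2 ∨ ¬x1)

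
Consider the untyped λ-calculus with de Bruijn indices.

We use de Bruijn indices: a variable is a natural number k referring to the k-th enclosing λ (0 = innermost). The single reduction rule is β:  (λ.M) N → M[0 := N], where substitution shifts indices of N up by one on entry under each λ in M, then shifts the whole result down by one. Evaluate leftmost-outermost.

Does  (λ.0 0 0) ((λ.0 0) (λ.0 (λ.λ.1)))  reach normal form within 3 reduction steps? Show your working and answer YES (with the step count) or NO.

  start: (λ.0 0 0) ((λ.0 0) (λ.0 (λ.λ.1)))
  →1  (λ.0 0) (λ.0 (λ.λ.1)) ((λ.0 0) (λ.0 (λ.λ.1))) ((λ.0 0) (λ.0 (λ.λ.1)))
  →2  (λ.0 (λ.λ.1)) (λ.0 (λ.λ.1)) ((λ.0 0) (λ.0 (λ.λ.1))) ((λ.0 0) (λ.0 (λ.λ.1)))
  →3  (λ.0 (λ.λ.1)) (λ.λ.1) ((λ.0 0) (λ.0 (λ.λ.1))) ((λ.0 0) (λ.0 (λ.λ.1)))

Answer: NO — after 3 steps the term is (λ.0 (λ.λ.1)) (λ.λ.1) ((λ.0 0) (λ.0 (λ.λ.1))) ((λ.0 0) (λ.0 (λ.λ.1))), not yet normal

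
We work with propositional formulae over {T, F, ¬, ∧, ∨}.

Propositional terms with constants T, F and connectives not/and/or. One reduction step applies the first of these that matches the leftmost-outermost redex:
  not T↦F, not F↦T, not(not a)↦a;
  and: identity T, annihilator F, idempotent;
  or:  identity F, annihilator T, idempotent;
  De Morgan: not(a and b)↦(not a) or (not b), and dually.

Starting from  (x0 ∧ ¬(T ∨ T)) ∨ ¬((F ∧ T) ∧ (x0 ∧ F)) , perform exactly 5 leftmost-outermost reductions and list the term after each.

  start: (x0 ∧ ¬(T ∨ T)) ∨ ¬((F ∧ T) ∧ (x0 ∧ F))
  →1  (x0 ∧ (¬T ∧ ¬T)) ∨ ¬((F ∧ T) ∧ (x0 ∧ F))
  →2  (x0 ∧ ¬T) ∨ ¬((F ∧ T) ∧ (x0 ∧ F))
  →3  (x0 ∧ F) ∨ ¬((F ∧ T) ∧ (x0 ∧ F))
  →4  F ∨ ¬((F ∧ T) ∧ (x0 ∧ F))
  →5  ¬((F ∧ T) ∧ (x0 ∧ F))

Answer: after 5 steps: ¬((F ∧ T) ∧ (x0 ∧ F))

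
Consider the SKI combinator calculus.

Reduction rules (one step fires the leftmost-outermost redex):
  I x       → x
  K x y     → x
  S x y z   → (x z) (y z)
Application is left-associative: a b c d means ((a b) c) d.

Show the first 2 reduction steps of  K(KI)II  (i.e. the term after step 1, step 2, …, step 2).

Answer: after 2 steps: I

Derivation:
  start: K(KI)II
  step 1: KII
  step 2: I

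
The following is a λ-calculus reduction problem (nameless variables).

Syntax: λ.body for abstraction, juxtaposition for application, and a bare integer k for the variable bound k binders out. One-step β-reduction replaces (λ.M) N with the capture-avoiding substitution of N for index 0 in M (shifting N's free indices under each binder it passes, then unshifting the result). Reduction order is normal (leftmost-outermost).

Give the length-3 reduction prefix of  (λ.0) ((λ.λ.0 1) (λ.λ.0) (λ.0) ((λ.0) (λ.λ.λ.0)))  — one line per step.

  start: (λ.0) ((λ.λ.0 1) (λ.λ.0) (λ.0) ((λ.0) (λ.λ.λ.0)))
  →1  (λ.λ.0 1) (λ.λ.0) (λ.0) ((λ.0) (λ.λ.λ.0))
  →2  (λ.0 (λ.λ.0)) (λ.0) ((λ.0) (λ.λ.λ.0))
  →3  (λ.0) (λ.λ.0) ((λ.0) (λ.λ.λ.0))

Answer: after 3 steps: (λ.0) (λ.λ.0) ((λ.0) (λ.λ.λ.0))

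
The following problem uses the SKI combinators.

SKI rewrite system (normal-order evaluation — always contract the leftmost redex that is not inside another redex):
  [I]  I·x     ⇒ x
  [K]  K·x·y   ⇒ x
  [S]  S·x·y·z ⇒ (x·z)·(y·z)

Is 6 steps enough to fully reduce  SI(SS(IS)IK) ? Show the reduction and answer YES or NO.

Answer: YES — reaches normal form SI(K(SIK)) in 4 ≤ 6 steps

Reduction:
  start: SI(SS(IS)IK)
  [1] SI(SI(ISI)K)
  [2] SI(IK(ISIK))
  [3] SI(K(ISIK))
  [4] SI(K(SIK))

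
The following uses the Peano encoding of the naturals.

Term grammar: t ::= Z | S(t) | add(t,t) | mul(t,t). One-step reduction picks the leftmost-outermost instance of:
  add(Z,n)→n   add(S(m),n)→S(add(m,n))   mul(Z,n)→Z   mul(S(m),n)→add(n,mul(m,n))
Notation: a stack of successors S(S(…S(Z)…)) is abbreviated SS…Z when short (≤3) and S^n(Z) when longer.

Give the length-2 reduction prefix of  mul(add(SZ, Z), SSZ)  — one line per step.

  start: mul(add(SZ, Z), SSZ)
  [1] mul(S(add(Z, Z)), SSZ)
  [2] add(SSZ, mul(add(Z, Z), SSZ))

Answer: after 2 steps: add(SSZ, mul(add(Z, Z), SSZ))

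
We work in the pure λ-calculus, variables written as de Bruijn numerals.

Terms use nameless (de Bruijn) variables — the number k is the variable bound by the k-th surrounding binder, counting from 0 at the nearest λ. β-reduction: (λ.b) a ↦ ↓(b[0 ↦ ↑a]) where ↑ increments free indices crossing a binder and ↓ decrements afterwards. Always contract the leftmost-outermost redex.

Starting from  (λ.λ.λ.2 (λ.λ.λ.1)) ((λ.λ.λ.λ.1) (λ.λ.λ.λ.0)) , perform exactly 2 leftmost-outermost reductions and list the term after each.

Answer: after 2 steps: λ.λ.(λ.λ.λ.1) (λ.λ.λ.1)

Reduction:
  start: (λ.λ.λ.2 (λ.λ.λ.1)) ((λ.λ.λ.λ.1) (λ.λ.λ.λ.0))
  [1] λ.λ.(λ.λ.λ.λ.1) (λ.λ.λ.λ.0) (λ.λ.λ.1)
  [2] λ.λ.(λ.λ.λ.1) (λ.λ.λ.1)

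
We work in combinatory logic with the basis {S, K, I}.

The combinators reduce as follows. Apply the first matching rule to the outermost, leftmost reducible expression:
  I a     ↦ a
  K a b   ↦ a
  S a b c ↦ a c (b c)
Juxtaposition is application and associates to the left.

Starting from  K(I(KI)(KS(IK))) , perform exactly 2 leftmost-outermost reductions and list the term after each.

  start: K(I(KI)(KS(IK)))
  [1] K(KI(KS(IK)))
  [2] KI

Answer: after 2 steps: KI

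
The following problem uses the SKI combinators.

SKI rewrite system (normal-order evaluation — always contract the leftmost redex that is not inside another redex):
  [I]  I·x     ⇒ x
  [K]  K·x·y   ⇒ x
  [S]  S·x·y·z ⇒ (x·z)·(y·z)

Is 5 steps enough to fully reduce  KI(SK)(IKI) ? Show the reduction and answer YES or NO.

  start: KI(SK)(IKI)
  step 1: I(IKI)
  step 2: IKI
  step 3: KI

Answer: YES — reaches normal form KI in 3 ≤ 5 steps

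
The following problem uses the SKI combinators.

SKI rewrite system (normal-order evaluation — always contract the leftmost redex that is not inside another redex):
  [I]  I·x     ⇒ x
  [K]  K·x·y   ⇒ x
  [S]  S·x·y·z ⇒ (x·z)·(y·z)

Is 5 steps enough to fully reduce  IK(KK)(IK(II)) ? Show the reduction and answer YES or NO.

  start: IK(KK)(IK(II))
  [1] K(KK)(IK(II))
  [2] KK

Answer: YES — reaches normal form KK in 2 ≤ 5 steps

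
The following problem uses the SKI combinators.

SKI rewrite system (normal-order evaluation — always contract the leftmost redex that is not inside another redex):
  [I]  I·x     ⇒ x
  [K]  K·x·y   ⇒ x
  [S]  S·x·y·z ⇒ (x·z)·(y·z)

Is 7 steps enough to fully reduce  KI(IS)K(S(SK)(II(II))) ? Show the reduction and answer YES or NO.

  start: KI(IS)K(S(SK)(II(II)))
  [1] IK(S(SK)(II(II)))
  [2] K(S(SK)(II(II)))
  [3] K(S(SK)(I(II)))
  [4] K(S(SK)(II))
  [5] K(S(SK)I)

Answer: YES — reaches normal form K(S(SK)I) in 5 ≤ 7 steps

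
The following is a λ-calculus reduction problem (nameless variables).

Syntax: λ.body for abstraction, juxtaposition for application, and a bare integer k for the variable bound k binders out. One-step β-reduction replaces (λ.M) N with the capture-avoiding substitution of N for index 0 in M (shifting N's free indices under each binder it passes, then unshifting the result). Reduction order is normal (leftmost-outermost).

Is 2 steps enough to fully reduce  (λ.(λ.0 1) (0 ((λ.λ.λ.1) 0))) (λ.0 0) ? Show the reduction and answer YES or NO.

  start: (λ.(λ.0 1) (0 ((λ.λ.λ.1) 0))) (λ.0 0)
  [1] (λ.0 (λ.0 0)) ((λ.0 0) ((λ.λ.λ.1) (λ.0 0)))
  [2] (λ.0 0) ((λ.λ.λ.1) (λ.0 0)) (λ.0 0)

Answer: NO — after 2 steps the term is (λ.0 0) ((λ.λ.λ.1) (λ.0 0)) (λ.0 0), not yet normal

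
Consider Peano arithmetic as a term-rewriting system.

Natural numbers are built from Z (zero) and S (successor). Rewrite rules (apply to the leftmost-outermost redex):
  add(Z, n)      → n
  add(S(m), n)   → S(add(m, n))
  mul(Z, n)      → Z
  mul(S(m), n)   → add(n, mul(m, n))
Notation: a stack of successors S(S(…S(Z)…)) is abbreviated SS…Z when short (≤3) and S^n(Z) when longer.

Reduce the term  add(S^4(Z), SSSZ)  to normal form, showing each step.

Answer: normal form = S^7(Z)  (in 5 steps)

Derivation:
  start: add(S^4(Z), SSSZ)
  step 1: S(add(SSSZ, SSSZ))
  step 2: S(S(add(SSZ, SSSZ)))
  step 3: S(S(S(add(SZ, SSSZ))))
  step 4: S(S(S(S(add(Z, SSSZ)))))
  step 5: S^7(Z)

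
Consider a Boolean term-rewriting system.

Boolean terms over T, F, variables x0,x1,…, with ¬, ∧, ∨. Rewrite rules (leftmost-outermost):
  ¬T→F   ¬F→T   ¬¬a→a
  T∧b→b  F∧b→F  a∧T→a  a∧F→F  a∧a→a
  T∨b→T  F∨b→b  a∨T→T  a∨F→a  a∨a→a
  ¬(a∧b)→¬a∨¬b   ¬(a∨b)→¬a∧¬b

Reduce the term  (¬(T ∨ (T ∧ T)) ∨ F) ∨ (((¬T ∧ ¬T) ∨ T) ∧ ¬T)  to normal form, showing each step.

  start: (¬(T ∨ (T ∧ T)) ∨ F) ∨ (((¬T ∧ ¬T) ∨ T) ∧ ¬T)
  step 1: ¬(T ∨ (T ∧ T)) ∨ (((¬T ∧ ¬T) ∨ T) ∧ ¬T)
  step 2: (¬T ∧ ¬(T ∧ T)) ∨ (((¬T ∧ ¬T) ∨ T) ∧ ¬T)
  step 3: (F ∧ ¬(T ∧ T)) ∨ (((¬T ∧ ¬T) ∨ T) ∧ ¬T)
  step 4: F ∨ (((¬T ∧ ¬T) ∨ T) ∧ ¬T)
  step 5: ((¬T ∧ ¬T) ∨ T) ∧ ¬T
  step 6: T ∧ ¬T
  step 7: ¬T
  step 8: F

Answer: normal form = F  (in 8 steps)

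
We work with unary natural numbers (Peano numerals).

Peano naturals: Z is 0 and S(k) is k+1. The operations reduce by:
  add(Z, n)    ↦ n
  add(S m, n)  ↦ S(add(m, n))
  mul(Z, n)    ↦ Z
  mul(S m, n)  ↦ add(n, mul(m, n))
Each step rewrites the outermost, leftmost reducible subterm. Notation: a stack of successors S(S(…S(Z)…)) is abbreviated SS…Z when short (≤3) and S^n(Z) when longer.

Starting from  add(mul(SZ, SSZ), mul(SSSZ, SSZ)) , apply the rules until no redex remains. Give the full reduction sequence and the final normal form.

Answer: normal form = S^8(Z)  (in 21 steps)

Reduction:
  start: add(mul(SZ, SSZ), mul(SSSZ, SSZ))
  [1] add(add(SSZ, mul(Z, SSZ)), mul(SSSZ, SSZ))
  [2] add(S(add(SZ, mul(Z, SSZ))), mul(SSSZ, SSZ))
  [3] S(add(add(SZ, mul(Z, SSZ)), mul(SSSZ, SSZ)))
  [4] S(add(S(add(Z, mul(Z, SSZ))), mul(SSSZ, SSZ)))
  [5] S(S(add(add(Z, mul(Z, SSZ)), mul(SSSZ, SSZ))))
  [6] S(S(add(mul(Z, SSZ), mul(SSSZ, SSZ))))
  [7] S(S(add(Z, mul(SSSZ, SSZ))))
  [8] S(S(mul(SSSZ, SSZ)))
  [9] S(S(add(SSZ, mul(SSZ, SSZ))))
  [10] S(S(S(add(SZ, mul(SSZ, SSZ)))))
  [11] S(S(S(S(add(Z, mul(SSZ, SSZ))))))
  [12] S(S(S(S(mul(SSZ, SSZ)))))
  [13] S(S(S(S(add(SSZ, mul(SZ, SSZ))))))
  [14] S(S(S(S(S(add(SZ, mul(SZ, SSZ)))))))
  [15] S(S(S(S(S(S(add(Z, mul(SZ, SSZ))))))))
  [16] S(S(S(S(S(S(mul(SZ, SSZ)))))))
  [17] S(S(S(S(S(S(add(SSZ, mul(Z, SSZ))))))))
  [18] S(S(S(S(S(S(S(add(SZ, mul(Z, SSZ)))))))))
  [19] S(S(S(S(S(S(S(S(add(Z, mul(Z, SSZ))))))))))
  [20] S(S(S(S(S(S(S(S(mul(Z, SSZ)))))))))
  [21] S^8(Z)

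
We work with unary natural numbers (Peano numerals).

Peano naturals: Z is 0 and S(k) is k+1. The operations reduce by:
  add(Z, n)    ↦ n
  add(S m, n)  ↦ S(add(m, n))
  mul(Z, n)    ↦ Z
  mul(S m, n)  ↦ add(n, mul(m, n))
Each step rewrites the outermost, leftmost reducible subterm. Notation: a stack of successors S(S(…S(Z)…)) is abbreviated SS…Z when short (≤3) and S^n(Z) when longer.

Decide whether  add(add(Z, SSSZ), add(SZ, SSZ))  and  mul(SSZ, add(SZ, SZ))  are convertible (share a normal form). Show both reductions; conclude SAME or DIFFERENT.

Term A:
  start: add(add(Z, SSSZ), add(SZ, SSZ))
  step 1: add(SSSZ, add(SZ, SSZ))
  step 2: S(add(SSZ, add(SZ, SSZ)))
  step 3: S(S(add(SZ, add(SZ, SSZ))))
  step 4: S(S(S(add(Z, add(SZ, SSZ)))))
  step 5: S(S(S(add(SZ, SSZ))))
  step 6: S(S(S(S(add(Z, SSZ)))))
  step 7: S^6(Z)

Term B:
  start: mul(SSZ, add(SZ, SZ))
  step 1: add(add(SZ, SZ), mul(SZ, add(SZ, SZ)))
  step 2: add(S(add(Z, SZ)), mul(SZ, add(SZ, SZ)))
  step 3: S(add(add(Z, SZ), mul(SZ, add(SZ, SZ))))
  step 4: S(add(SZ, mul(SZ, add(SZ, SZ))))
  step 5: S(S(add(Z, mul(SZ, add(SZ, SZ)))))
  step 6: S(S(mul(SZ, add(SZ, SZ))))
  step 7: S(S(add(add(SZ, SZ), mul(Z, add(SZ, SZ)))))
  step 8: S(S(add(S(add(Z, SZ)), mul(Z, add(SZ, SZ)))))
  step 9: S(S(S(add(add(Z, SZ), mul(Z, add(SZ, SZ))))))
  step 10: S(S(S(add(SZ, mul(Z, add(SZ, SZ))))))
  step 11: S(S(S(S(add(Z, mul(Z, add(SZ, SZ)))))))
  step 12: S(S(S(S(mul(Z, add(SZ, SZ))))))
  step 13: S^4(Z)

Answer: DIFFERENT — A ⇓ S^6(Z), B ⇓ S^4(Z)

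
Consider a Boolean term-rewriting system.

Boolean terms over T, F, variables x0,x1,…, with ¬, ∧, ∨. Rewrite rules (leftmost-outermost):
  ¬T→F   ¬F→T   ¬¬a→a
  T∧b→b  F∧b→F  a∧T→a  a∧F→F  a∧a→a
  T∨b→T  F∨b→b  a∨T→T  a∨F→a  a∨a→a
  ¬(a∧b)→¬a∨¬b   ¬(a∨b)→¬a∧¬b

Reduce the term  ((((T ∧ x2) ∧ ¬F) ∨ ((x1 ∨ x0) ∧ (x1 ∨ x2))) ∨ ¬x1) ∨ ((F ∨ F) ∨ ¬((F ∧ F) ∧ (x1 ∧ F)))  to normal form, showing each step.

  start: ((((T ∧ x2) ∧ ¬F) ∨ ((x1 ∨ x0) ∧ (x1 ∨ x2))) ∨ ¬x1) ∨ ((F ∨ F) ∨ ¬((F ∧ F) ∧ (x1 ∧ F)))
  step 1: (((x2 ∧ ¬F) ∨ ((x1 ∨ x0) ∧ (x1 ∨ x2))) ∨ ¬x1) ∨ ((F ∨ F) ∨ ¬((F ∧ F) ∧ (x1 ∧ F)))
  step 2: (((x2 ∧ T) ∨ ((x1 ∨ x0) ∧ (x1 ∨ x2))) ∨ ¬x1) ∨ ((F ∨ F) ∨ ¬((F ∧ F) ∧ (x1 ∧ F)))
  step 3: ((x2 ∨ ((x1 ∨ x0) ∧ (x1 ∨ x2))) ∨ ¬x1) ∨ ((F ∨ F) ∨ ¬((F ∧ F) ∧ (x1 ∧ F)))
  step 4: ((x2 ∨ ((x1 ∨ x0) ∧ (x1 ∨ x2))) ∨ ¬x1) ∨ (F ∨ ¬((F ∧ F) ∧ (x1 ∧ F)))
  step 5: ((x2 ∨ ((x1 ∨ x0) ∧ (x1 ∨ x2))) ∨ ¬x1) ∨ ¬((F ∧ F) ∧ (x1 ∧ F))
  step 6: ((x2 ∨ ((x1 ∨ x0) ∧ (x1 ∨ x2))) ∨ ¬x1) ∨ (¬(F ∧ F) ∨ ¬(x1 ∧ F))
  step 7: ((x2 ∨ ((x1 ∨ x0) ∧ (x1 ∨ x2))) ∨ ¬x1) ∨ ((¬F ∨ ¬F) ∨ ¬(x1 ∧ F))
  step 8: ((x2 ∨ ((x1 ∨ x0) ∧ (x1 ∨ x2))) ∨ ¬x1) ∨ (¬F ∨ ¬(x1 ∧ F))
  step 9: ((x2 ∨ ((x1 ∨ x0) ∧ (x1 ∨ x2))) ∨ ¬x1) ∨ (T ∨ ¬(x1 ∧ F))
  step 10: ((x2 ∨ ((x1 ∨ x0) ∧ (x1 ∨ x2))) ∨ ¬x1) ∨ T
  step 11: T

Answer: normal form = T  (in 11 steps)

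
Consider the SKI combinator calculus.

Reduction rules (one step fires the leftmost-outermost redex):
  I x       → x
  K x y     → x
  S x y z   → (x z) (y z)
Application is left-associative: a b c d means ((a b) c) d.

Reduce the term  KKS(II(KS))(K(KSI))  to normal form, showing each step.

  start: KKS(II(KS))(K(KSI))
  [1] K(II(KS))(K(KSI))
  [2] II(KS)
  [3] I(KS)
  [4] KS

Answer: normal form = KS  (in 4 steps)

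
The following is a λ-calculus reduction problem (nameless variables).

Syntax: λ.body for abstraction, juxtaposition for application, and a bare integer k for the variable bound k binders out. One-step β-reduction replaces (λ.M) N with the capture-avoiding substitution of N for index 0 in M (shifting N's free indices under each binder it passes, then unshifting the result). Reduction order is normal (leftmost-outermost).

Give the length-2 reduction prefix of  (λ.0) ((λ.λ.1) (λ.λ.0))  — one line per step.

  start: (λ.0) ((λ.λ.1) (λ.λ.0))
  [1] (λ.λ.1) (λ.λ.0)
  [2] λ.λ.λ.0

Answer: after 2 steps: λ.λ.λ.0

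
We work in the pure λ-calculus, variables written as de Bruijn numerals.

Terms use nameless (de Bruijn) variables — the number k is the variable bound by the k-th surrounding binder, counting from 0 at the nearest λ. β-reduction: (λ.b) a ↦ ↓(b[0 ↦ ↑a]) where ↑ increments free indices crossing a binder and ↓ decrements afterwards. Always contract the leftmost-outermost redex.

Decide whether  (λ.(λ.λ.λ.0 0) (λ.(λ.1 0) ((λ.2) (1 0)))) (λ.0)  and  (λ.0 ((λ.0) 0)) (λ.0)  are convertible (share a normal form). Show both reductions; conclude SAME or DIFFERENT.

Term A:
  start: (λ.(λ.λ.λ.0 0) (λ.(λ.1 0) ((λ.2) (1 0)))) (λ.0)
  [1] (λ.λ.λ.0 0) (λ.(λ.1 0) ((λ.λ.0) ((λ.0) 0)))
  [2] λ.λ.0 0

Term B:
  start: (λ.0 ((λ.0) 0)) (λ.0)
  [1] (λ.0) ((λ.0) (λ.0))
  [2] (λ.0) (λ.0)
  [3] λ.0

Answer: DIFFERENT — A ⇓ λ.λ.0 0, B ⇓ λ.0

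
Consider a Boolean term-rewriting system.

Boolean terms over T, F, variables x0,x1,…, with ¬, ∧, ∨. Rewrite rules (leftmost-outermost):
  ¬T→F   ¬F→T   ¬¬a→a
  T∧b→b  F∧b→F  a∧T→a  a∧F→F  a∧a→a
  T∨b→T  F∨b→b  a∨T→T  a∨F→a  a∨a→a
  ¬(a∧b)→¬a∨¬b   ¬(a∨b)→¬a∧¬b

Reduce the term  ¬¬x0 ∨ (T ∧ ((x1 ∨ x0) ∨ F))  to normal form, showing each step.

  start: ¬¬x0 ∨ (T ∧ ((x1 ∨ x0) ∨ F))
  →1  x0 ∨ (T ∧ ((x1 ∨ x0) ∨ F))
  →2  x0 ∨ ((x1 ∨ x0) ∨ F)
  →3  x0 ∨ (x1 ∨ x0)

Answer: normal form = x0 ∨ (x1 ∨ x0)  (in 3 steps)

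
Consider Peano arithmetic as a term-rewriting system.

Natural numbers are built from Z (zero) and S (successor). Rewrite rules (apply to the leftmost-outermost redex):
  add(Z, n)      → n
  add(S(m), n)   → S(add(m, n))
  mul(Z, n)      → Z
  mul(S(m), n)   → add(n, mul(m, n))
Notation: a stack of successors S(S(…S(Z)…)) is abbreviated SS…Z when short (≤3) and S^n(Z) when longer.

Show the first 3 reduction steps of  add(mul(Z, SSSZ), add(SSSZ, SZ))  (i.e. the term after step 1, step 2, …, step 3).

  start: add(mul(Z, SSSZ), add(SSSZ, SZ))
  [1] add(Z, add(SSSZ, SZ))
  [2] add(SSSZ, SZ)
  [3] S(add(SSZ, SZ))

Answer: after 3 steps: S(add(SSZ, SZ))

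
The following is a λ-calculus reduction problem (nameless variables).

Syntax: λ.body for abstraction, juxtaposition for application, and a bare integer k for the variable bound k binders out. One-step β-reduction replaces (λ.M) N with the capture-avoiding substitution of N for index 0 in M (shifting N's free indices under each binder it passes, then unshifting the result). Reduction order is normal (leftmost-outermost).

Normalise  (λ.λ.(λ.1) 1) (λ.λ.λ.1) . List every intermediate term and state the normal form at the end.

Answer: normal form = λ.0  (in 2 steps)

Working:
  start: (λ.λ.(λ.1) 1) (λ.λ.λ.1)
  →1  λ.(λ.1) (λ.λ.λ.1)
  →2  λ.0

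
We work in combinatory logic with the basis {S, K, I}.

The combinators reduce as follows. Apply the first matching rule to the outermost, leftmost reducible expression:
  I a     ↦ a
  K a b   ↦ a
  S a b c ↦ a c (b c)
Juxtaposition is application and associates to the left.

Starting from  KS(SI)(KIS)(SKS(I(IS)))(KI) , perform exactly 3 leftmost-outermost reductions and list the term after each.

  start: KS(SI)(KIS)(SKS(I(IS)))(KI)
  →1  S(KIS)(SKS(I(IS)))(KI)
  →2  KIS(KI)(SKS(I(IS))(KI))
  →3  I(KI)(SKS(I(IS))(KI))

Answer: after 3 steps: I(KI)(SKS(I(IS))(KI))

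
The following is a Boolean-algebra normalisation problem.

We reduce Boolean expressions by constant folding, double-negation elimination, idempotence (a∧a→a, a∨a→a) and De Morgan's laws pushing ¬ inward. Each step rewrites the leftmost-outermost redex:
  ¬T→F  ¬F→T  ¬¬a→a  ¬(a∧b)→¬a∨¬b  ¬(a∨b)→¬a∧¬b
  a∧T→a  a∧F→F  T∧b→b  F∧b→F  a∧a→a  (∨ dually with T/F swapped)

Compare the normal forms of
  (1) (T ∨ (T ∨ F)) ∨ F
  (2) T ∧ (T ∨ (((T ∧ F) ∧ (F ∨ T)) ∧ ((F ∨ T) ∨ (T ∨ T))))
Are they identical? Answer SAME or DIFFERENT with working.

Answer: SAME — A ⇓ T, B ⇓ T

Reduction:
Term A:
  start: (T ∨ (T ∨ F)) ∨ F
  →1  T ∨ (T ∨ F)
  →2  T

Term B:
  start: T ∧ (T ∨ (((T ∧ F) ∧ (F ∨ T)) ∧ ((F ∨ T) ∨ (T ∨ T))))
  →1  T ∨ (((T ∧ F) ∧ (F ∨ T)) ∧ ((F ∨ T) ∨ (T ∨ T)))
  →2  T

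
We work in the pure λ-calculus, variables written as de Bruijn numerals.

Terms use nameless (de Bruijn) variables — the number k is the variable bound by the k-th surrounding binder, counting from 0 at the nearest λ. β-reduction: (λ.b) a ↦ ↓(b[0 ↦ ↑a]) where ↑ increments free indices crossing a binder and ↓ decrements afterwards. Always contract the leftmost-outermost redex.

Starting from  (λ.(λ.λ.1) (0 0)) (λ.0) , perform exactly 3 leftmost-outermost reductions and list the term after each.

Answer: after 3 steps: λ.λ.0

Working:
  start: (λ.(λ.λ.1) (0 0)) (λ.0)
  →1  (λ.λ.1) ((λ.0) (λ.0))
  →2  λ.(λ.0) (λ.0)
  →3  λ.λ.0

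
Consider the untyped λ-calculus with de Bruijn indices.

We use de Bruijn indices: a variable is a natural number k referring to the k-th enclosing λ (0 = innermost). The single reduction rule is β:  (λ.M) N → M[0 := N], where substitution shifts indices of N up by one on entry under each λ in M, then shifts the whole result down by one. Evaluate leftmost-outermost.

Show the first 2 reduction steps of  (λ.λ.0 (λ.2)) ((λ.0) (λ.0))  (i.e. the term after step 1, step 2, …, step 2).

  start: (λ.λ.0 (λ.2)) ((λ.0) (λ.0))
  [1] λ.0 (λ.(λ.0) (λ.0))
  [2] λ.0 (λ.λ.0)

Answer: after 2 steps: λ.0 (λ.λ.0)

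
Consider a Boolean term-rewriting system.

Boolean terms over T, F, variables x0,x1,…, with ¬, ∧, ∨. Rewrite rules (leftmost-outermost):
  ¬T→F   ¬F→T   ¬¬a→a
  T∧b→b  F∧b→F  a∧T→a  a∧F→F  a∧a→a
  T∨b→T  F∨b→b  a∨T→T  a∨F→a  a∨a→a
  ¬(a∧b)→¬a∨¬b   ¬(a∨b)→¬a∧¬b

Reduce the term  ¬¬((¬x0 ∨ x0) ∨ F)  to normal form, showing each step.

  start: ¬¬((¬x0 ∨ x0) ∨ F)
  step 1: (¬x0 ∨ x0) ∨ F
  step 2: ¬x0 ∨ x0

Answer: normal form = ¬x0 ∨ x0  (in 2 steps)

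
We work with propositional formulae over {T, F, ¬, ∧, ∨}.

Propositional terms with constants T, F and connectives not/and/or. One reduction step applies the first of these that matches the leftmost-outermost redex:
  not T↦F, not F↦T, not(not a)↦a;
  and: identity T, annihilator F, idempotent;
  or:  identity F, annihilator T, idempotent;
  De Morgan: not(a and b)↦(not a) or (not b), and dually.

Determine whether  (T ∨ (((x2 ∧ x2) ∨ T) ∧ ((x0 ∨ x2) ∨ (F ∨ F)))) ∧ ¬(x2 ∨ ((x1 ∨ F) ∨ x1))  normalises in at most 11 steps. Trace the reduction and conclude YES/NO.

Answer: YES — reaches normal form ¬x2 ∧ ¬x1 in 8 ≤ 11 steps

Derivation:
  start: (T ∨ (((x2 ∧ x2) ∨ T) ∧ ((x0 ∨ x2) ∨ (F ∨ F)))) ∧ ¬(x2 ∨ ((x1 ∨ F) ∨ x1))
  step 1: T ∧ ¬(x2 ∨ ((x1 ∨ F) ∨ x1))
  step 2: ¬(x2 ∨ ((x1 ∨ F) ∨ x1))
  step 3: ¬x2 ∧ ¬((x1 ∨ F) ∨ x1)
  step 4: ¬x2 ∧ (¬(x1 ∨ F) ∧ ¬x1)
  step 5: ¬x2 ∧ ((¬x1 ∧ ¬F) ∧ ¬x1)
  step 6: ¬x2 ∧ ((¬x1 ∧ T) ∧ ¬x1)
  step 7: ¬x2 ∧ (¬x1 ∧ ¬x1)
  step 8: ¬x2 ∧ ¬x1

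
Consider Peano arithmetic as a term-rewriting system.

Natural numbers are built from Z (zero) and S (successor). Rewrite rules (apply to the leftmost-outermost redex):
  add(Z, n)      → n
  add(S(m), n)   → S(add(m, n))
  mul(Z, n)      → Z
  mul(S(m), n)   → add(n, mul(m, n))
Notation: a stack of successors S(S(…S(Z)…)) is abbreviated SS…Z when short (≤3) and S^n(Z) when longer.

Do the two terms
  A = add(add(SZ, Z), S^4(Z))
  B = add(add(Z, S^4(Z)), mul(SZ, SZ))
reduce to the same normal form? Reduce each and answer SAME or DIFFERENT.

Term A:
  start: add(add(SZ, Z), S^4(Z))
  →1  add(S(add(Z, Z)), S^4(Z))
  →2  S(add(add(Z, Z), S^4(Z)))
  →3  S(add(Z, S^4(Z)))
  →4  S^5(Z)

Term B:
  start: add(add(Z, S^4(Z)), mul(SZ, SZ))
  →1  add(S^4(Z), mul(SZ, SZ))
  →2  S(add(SSSZ, mul(SZ, SZ)))
  →3  S(S(add(SSZ, mul(SZ, SZ))))
  →4  S(S(S(add(SZ, mul(SZ, SZ)))))
  →5  S(S(S(S(add(Z, mul(SZ, SZ))))))
  →6  S(S(S(S(mul(SZ, SZ)))))
  →7  S(S(S(S(add(SZ, mul(Z, SZ))))))
  →8  S(S(S(S(S(add(Z, mul(Z, SZ)))))))
  →9  S(S(S(S(S(mul(Z, SZ))))))
  →10  S^5(Z)

Answer: SAME — A ⇓ S^5(Z), B ⇓ S^5(Z)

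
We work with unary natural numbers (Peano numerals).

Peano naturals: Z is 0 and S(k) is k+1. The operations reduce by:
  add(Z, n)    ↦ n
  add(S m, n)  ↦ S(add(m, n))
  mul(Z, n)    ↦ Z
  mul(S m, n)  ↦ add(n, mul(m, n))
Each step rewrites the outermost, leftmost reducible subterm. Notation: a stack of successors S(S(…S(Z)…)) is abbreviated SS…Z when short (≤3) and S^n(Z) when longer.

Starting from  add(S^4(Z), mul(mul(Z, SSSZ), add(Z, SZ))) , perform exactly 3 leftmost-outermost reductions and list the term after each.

Answer: after 3 steps: S(S(S(add(SZ, mul(mul(Z, SSSZ), add(Z, SZ))))))

Working:
  start: add(S^4(Z), mul(mul(Z, SSSZ), add(Z, SZ)))
  [1] S(add(SSSZ, mul(mul(Z, SSSZ), add(Z, SZ))))
  [2] S(S(add(SSZ, mul(mul(Z, SSSZ), add(Z, SZ)))))
  [3] S(S(S(add(SZ, mul(mul(Z, SSSZ), add(Z, SZ))))))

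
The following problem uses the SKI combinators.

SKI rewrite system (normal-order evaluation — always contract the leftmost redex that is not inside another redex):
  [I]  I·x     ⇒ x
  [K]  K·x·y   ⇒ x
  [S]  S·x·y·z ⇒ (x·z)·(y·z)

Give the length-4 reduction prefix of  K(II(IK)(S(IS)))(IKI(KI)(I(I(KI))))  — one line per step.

Answer: after 4 steps: K(S(IS))

Working:
  start: K(II(IK)(S(IS)))(IKI(KI)(I(I(KI))))
  [1] II(IK)(S(IS))
  [2] I(IK)(S(IS))
  [3] IK(S(IS))
  [4] K(S(IS))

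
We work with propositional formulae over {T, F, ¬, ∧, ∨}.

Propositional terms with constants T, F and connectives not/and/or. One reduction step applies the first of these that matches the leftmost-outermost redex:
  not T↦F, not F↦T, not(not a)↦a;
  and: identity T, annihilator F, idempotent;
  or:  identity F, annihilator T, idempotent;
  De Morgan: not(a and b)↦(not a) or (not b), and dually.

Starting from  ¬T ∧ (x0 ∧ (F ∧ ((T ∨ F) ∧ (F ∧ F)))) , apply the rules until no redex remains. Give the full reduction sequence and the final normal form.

Answer: normal form = F  (in 2 steps)

Derivation:
  start: ¬T ∧ (x0 ∧ (F ∧ ((T ∨ F) ∧ (F ∧ F))))
  step 1: F ∧ (x0 ∧ (F ∧ ((T ∨ F) ∧ (F ∧ F))))
  step 2: F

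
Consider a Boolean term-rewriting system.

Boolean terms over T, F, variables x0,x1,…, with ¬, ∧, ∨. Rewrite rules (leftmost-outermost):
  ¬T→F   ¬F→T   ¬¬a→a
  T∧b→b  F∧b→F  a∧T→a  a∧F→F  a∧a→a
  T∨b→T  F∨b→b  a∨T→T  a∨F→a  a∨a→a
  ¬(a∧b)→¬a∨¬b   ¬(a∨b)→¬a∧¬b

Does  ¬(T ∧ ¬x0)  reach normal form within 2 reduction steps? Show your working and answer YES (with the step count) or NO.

  start: ¬(T ∧ ¬x0)
  →1  ¬T ∨ ¬¬x0
  →2  F ∨ ¬¬x0

Answer: NO — after 2 steps the term is F ∨ ¬¬x0, not yet normal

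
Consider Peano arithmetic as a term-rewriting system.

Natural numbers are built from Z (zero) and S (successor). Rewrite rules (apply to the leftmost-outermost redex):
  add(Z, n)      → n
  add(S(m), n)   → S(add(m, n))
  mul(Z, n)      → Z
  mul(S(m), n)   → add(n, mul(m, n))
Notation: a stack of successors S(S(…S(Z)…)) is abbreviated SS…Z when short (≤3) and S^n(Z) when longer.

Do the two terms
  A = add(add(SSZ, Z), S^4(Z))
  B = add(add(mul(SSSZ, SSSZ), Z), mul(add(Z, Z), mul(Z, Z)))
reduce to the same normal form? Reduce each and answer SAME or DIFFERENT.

Term A:
  start: add(add(SSZ, Z), S^4(Z))
  step 1: add(S(add(SZ, Z)), S^4(Z))
  step 2: S(add(add(SZ, Z), S^4(Z)))
  step 3: S(add(S(add(Z, Z)), S^4(Z)))
  step 4: S(S(add(add(Z, Z), S^4(Z))))
  step 5: S(S(add(Z, S^4(Z))))
  step 6: S^6(Z)

Term B:
  start: add(add(mul(SSSZ, SSSZ), Z), mul(add(Z, Z), mul(Z, Z)))
  step 1: add(add(add(SSSZ, mul(SSZ, SSSZ)), Z), mul(add(Z, Z), mul(Z, Z)))
  step 2: add(add(S(add(SSZ, mul(SSZ, SSSZ))), Z), mul(add(Z, Z), mul(Z, Z)))
  step 3: add(S(add(add(SSZ, mul(SSZ, SSSZ)), Z)), mul(add(Z, Z), mul(Z, Z)))
  step 4: S(add(add(add(SSZ, mul(SSZ, SSSZ)), Z), mul(add(Z, Z), mul(Z, Z))))
  step 5: S(add(add(S(add(SZ, mul(SSZ, SSSZ))), Z), mul(add(Z, Z), mul(Z, Z))))
  step 6: S(add(S(add(add(SZ, mul(SSZ, SSSZ)), Z)), mul(add(Z, Z), mul(Z, Z))))
  step 7: S(S(add(add(add(SZ, mul(SSZ, SSSZ)), Z), mul(add(Z, Z), mul(Z, Z)))))
  step 8: S(S(add(add(S(add(Z, mul(SSZ, SSSZ))), Z), mul(add(Z, Z), mul(Z, Z)))))
  step 9: S(S(add(S(add(add(Z, mul(SSZ, SSSZ)), Z)), mul(add(Z, Z), mul(Z, Z)))))
  step 10: S(S(S(add(add(add(Z, mul(SSZ, SSSZ)), Z), mul(add(Z, Z), mul(Z, Z))))))
  step 11: S(S(S(add(add(mul(SSZ, SSSZ), Z), mul(add(Z, Z), mul(Z, Z))))))
  step 12: S(S(S(add(add(add(SSSZ, mul(SZ, SSSZ)), Z), mul(add(Z, Z), mul(Z, Z))))))
  step 13: S(S(S(add(add(S(add(SSZ, mul(SZ, SSSZ))), Z), mul(add(Z, Z), mul(Z, Z))))))
  step 14: S(S(S(add(S(add(add(SSZ, mul(SZ, SSSZ)), Z)), mul(add(Z, Z), mul(Z, Z))))))
  step 15: S(S(S(S(add(add(add(SSZ, mul(SZ, SSSZ)), Z), mul(add(Z, Z), mul(Z, Z)))))))
  step 16: S(S(S(S(add(add(S(add(SZ, mul(SZ, SSSZ))), Z), mul(add(Z, Z), mul(Z, Z)))))))
  step 17: S(S(S(S(add(S(add(add(SZ, mul(SZ, SSSZ)), Z)), mul(add(Z, Z), mul(Z, Z)))))))
  step 18: S(S(S(S(S(add(add(add(SZ, mul(SZ, SSSZ)), Z), mul(add(Z, Z), mul(Z, Z))))))))
  step 19: S(S(S(S(S(add(add(S(add(Z, mul(SZ, SSSZ))), Z), mul(add(Z, Z), mul(Z, Z))))))))
  step 20: S(S(S(S(S(add(S(add(add(Z, mul(SZ, SSSZ)), Z)), mul(add(Z, Z), mul(Z, Z))))))))
  step 21: S(S(S(S(S(S(add(add(add(Z, mul(SZ, SSSZ)), Z), mul(add(Z, Z), mul(Z, Z)))))))))
  step 22: S(S(S(S(S(S(add(add(mul(SZ, SSSZ), Z), mul(add(Z, Z), mul(Z, Z)))))))))
  step 23: S(S(S(S(S(S(add(add(add(SSSZ, mul(Z, SSSZ)), Z), mul(add(Z, Z), mul(Z, Z)))))))))
  step 24: S(S(S(S(S(S(add(add(S(add(SSZ, mul(Z, SSSZ))), Z), mul(add(Z, Z), mul(Z, Z)))))))))
  step 25: S(S(S(S(S(S(add(S(add(add(SSZ, mul(Z, SSSZ)), Z)), mul(add(Z, Z), mul(Z, Z)))))))))
  step 26: S(S(S(S(S(S(S(add(add(add(SSZ, mul(Z, SSSZ)), Z), mul(add(Z, Z), mul(Z, Z))))))))))
  step 27: S(S(S(S(S(S(S(add(add(S(add(SZ, mul(Z, SSSZ))), Z), mul(add(Z, Z), mul(Z, Z))))))))))
  step 28: S(S(S(S(S(S(S(add(S(add(add(SZ, mul(Z, SSSZ)), Z)), mul(add(Z, Z), mul(Z, Z))))))))))
  step 29: S(S(S(S(S(S(S(S(add(add(add(SZ, mul(Z, SSSZ)), Z), mul(add(Z, Z), mul(Z, Z)))))))))))
  step 30: S(S(S(S(S(S(S(S(add(add(S(add(Z, mul(Z, SSSZ))), Z), mul(add(Z, Z), mul(Z, Z)))))))))))
  step 31: S(S(S(S(S(S(S(S(add(S(add(add(Z, mul(Z, SSSZ)), Z)), mul(add(Z, Z), mul(Z, Z)))))))))))
  step 32: S(S(S(S(S(S(S(S(S(add(add(add(Z, mul(Z, SSSZ)), Z), mul(add(Z, Z), mul(Z, Z))))))))))))
  step 33: S(S(S(S(S(S(S(S(S(add(add(mul(Z, SSSZ), Z), mul(add(Z, Z), mul(Z, Z))))))))))))
  step 34: S(S(S(S(S(S(S(S(S(add(add(Z, Z), mul(add(Z, Z), mul(Z, Z))))))))))))
  step 35: S(S(S(S(S(S(S(S(S(add(Z, mul(add(Z, Z), mul(Z, Z))))))))))))
  step 36: S(S(S(S(S(S(S(S(S(mul(add(Z, Z), mul(Z, Z)))))))))))
  step 37: S(S(S(S(S(S(S(S(S(mul(Z, mul(Z, Z)))))))))))
  step 38: S^9(Z)

Answer: DIFFERENT — A ⇓ S^6(Z), B ⇓ S^9(Z)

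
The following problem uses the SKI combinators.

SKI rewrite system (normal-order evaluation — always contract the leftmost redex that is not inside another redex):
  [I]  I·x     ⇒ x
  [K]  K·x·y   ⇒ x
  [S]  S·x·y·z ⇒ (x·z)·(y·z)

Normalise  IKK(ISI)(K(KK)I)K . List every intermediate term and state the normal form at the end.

Answer: normal form = KK  (in 4 steps)

Working:
  start: IKK(ISI)(K(KK)I)K
  step 1: KK(ISI)(K(KK)I)K
  step 2: K(K(KK)I)K
  step 3: K(KK)I
  step 4: KK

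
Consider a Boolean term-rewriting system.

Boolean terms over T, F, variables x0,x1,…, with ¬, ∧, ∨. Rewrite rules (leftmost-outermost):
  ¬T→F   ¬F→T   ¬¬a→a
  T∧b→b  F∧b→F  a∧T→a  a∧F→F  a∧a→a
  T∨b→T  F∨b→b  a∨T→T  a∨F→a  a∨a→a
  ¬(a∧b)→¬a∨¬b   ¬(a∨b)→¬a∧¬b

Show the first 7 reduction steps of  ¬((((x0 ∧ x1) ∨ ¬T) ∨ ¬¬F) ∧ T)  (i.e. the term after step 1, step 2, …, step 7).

  start: ¬((((x0 ∧ x1) ∨ ¬T) ∨ ¬¬F) ∧ T)
  [1] ¬(((x0 ∧ x1) ∨ ¬T) ∨ ¬¬F) ∨ ¬T
  [2] (¬((x0 ∧ x1) ∨ ¬T) ∧ ¬¬¬F) ∨ ¬T
  [3] ((¬(x0 ∧ x1) ∧ ¬¬T) ∧ ¬¬¬F) ∨ ¬T
  [4] (((¬x0 ∨ ¬x1) ∧ ¬¬T) ∧ ¬¬¬F) ∨ ¬T
  [5] (((¬x0 ∨ ¬x1) ∧ T) ∧ ¬¬¬F) ∨ ¬T
  [6] ((¬x0 ∨ ¬x1) ∧ ¬¬¬F) ∨ ¬T
  [7] ((¬x0 ∨ ¬x1) ∧ ¬F) ∨ ¬T

Answer: after 7 steps: ((¬x0 ∨ ¬x1) ∧ ¬F) ∨ ¬T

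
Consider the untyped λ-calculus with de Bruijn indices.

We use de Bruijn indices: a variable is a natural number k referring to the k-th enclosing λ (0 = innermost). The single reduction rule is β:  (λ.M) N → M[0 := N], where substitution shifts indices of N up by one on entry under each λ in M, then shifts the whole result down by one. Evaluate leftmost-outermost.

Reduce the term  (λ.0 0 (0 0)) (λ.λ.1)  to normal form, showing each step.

Answer: normal form = λ.λ.1  (in 3 steps)

Working:
  start: (λ.0 0 (0 0)) (λ.λ.1)
  [1] (λ.λ.1) (λ.λ.1) ((λ.λ.1) (λ.λ.1))
  [2] (λ.λ.λ.1) ((λ.λ.1) (λ.λ.1))
  [3] λ.λ.1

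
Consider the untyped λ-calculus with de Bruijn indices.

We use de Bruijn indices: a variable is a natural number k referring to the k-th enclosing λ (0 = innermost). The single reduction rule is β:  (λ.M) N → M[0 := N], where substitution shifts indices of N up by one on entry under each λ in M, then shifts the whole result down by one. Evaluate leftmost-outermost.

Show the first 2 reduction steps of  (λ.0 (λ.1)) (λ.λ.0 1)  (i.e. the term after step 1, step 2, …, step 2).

Answer: after 2 steps: λ.0 (λ.λ.λ.0 1)

Reduction:
  start: (λ.0 (λ.1)) (λ.λ.0 1)
  [1] (λ.λ.0 1) (λ.λ.λ.0 1)
  [2] λ.0 (λ.λ.λ.0 1)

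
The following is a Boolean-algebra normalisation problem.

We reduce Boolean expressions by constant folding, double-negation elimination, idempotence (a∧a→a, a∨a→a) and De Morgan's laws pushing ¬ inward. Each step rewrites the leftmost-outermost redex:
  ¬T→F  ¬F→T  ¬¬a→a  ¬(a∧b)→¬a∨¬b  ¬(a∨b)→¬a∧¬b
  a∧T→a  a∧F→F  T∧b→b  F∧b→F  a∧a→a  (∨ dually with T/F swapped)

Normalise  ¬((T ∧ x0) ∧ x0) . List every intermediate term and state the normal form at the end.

  start: ¬((T ∧ x0) ∧ x0)
  →1  ¬(T ∧ x0) ∨ ¬x0
  →2  (¬T ∨ ¬x0) ∨ ¬x0
  →3  (F ∨ ¬x0) ∨ ¬x0
  →4  ¬x0 ∨ ¬x0
  →5  ¬x0

Answer: normal form = ¬x0  (in 5 steps)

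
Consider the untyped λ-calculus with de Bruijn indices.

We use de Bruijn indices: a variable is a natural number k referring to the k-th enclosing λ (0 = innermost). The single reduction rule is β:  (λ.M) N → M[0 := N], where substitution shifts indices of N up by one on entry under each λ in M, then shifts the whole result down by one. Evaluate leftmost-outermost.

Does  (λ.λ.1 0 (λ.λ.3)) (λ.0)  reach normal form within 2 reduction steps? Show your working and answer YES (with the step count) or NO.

Answer: YES — reaches normal form λ.0 (λ.λ.λ.0) in 2 ≤ 2 steps

Working:
  start: (λ.λ.1 0 (λ.λ.3)) (λ.0)
  →1  λ.(λ.0) 0 (λ.λ.λ.0)
  →2  λ.0 (λ.λ.λ.0)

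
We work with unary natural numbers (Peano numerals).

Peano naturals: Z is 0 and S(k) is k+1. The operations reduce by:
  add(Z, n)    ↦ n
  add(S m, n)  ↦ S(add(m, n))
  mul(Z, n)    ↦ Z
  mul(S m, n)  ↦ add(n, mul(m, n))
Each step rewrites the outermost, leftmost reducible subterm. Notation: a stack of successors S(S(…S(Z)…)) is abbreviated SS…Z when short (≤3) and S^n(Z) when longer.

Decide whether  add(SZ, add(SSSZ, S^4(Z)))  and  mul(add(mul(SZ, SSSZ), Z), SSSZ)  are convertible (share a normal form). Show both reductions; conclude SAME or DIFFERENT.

Answer: DIFFERENT — A ⇓ S^8(Z), B ⇓ S^9(Z)

Working:
Term A:
  start: add(SZ, add(SSSZ, S^4(Z)))
  [1] S(add(Z, add(SSSZ, S^4(Z))))
  [2] S(add(SSSZ, S^4(Z)))
  [3] S(S(add(SSZ, S^4(Z))))
  [4] S(S(S(add(SZ, S^4(Z)))))
  [5] S(S(S(S(add(Z, S^4(Z))))))
  [6] S^8(Z)

Term B:
  start: mul(add(mul(SZ, SSSZ), Z), SSSZ)
  [1] mul(add(add(SSSZ, mul(Z, SSSZ)), Z), SSSZ)
  [2] mul(add(S(add(SSZ, mul(Z, SSSZ))), Z), SSSZ)
  [3] mul(S(add(add(SSZ, mul(Z, SSSZ)), Z)), SSSZ)
  [4] add(SSSZ, mul(add(add(SSZ, mul(Z, SSSZ)), Z), SSSZ))
  [5] S(add(SSZ, mul(add(add(SSZ, mul(Z, SSSZ)), Z), SSSZ)))
  [6] S(S(add(SZ, mul(add(add(SSZ, mul(Z, SSSZ)), Z), SSSZ))))
  [7] S(S(S(add(Z, mul(add(add(SSZ, mul(Z, SSSZ)), Z), SSSZ)))))
  [8] S(S(S(mul(add(add(SSZ, mul(Z, SSSZ)), Z), SSSZ))))
  [9] S(S(S(mul(add(S(add(SZ, mul(Z, SSSZ))), Z), SSSZ))))
  [10] S(S(S(mul(S(add(add(SZ, mul(Z, SSSZ)), Z)), SSSZ))))
  [11] S(S(S(add(SSSZ, mul(add(add(SZ, mul(Z, SSSZ)), Z), SSSZ)))))
  [12] S(S(S(S(add(SSZ, mul(add(add(SZ, mul(Z, SSSZ)), Z), SSSZ))))))
  [13] S(S(S(S(S(add(SZ, mul(add(add(SZ, mul(Z, SSSZ)), Z), SSSZ)))))))
  [14] S(S(S(S(S(S(add(Z, mul(add(add(SZ, mul(Z, SSSZ)), Z), SSSZ))))))))
  [15] S(S(S(S(S(S(mul(add(add(SZ, mul(Z, SSSZ)), Z), SSSZ)))))))
  [16] S(S(S(S(S(S(mul(add(S(add(Z, mul(Z, SSSZ))), Z), SSSZ)))))))
  [17] S(S(S(S(S(S(mul(S(add(add(Z, mul(Z, SSSZ)), Z)), SSSZ)))))))
  [18] S(S(S(S(S(S(add(SSSZ, mul(add(add(Z, mul(Z, SSSZ)), Z), SSSZ))))))))
  [19] S(S(S(S(S(S(S(add(SSZ, mul(add(add(Z, mul(Z, SSSZ)), Z), SSSZ)))))))))
  [20] S(S(S(S(S(S(S(S(add(SZ, mul(add(add(Z, mul(Z, SSSZ)), Z), SSSZ))))))))))
  [21] S(S(S(S(S(S(S(S(S(add(Z, mul(add(add(Z, mul(Z, SSSZ)), Z), SSSZ)))))))))))
  [22] S(S(S(S(S(S(S(S(S(mul(add(add(Z, mul(Z, SSSZ)), Z), SSSZ))))))))))
  [23] S(S(S(S(S(S(S(S(S(mul(add(mul(Z, SSSZ), Z), SSSZ))))))))))
  [24] S(S(S(S(S(S(S(S(S(mul(add(Z, Z), SSSZ))))))))))
  [25] S(S(S(S(S(S(S(S(S(mul(Z, SSSZ))))))))))
  [26] S^9(Z)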